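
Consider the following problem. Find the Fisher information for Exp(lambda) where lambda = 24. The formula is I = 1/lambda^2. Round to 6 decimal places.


Fisher information for exponential: I(lambda) = 1/lambda^2.
lambda = 24, lambda^2 = 576.
I = 1/576 = 0.001736

0.001736


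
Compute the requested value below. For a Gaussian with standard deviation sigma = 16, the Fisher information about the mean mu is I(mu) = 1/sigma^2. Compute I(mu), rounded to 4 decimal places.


The Fisher information for the mean of a normal distribution is I(mu) = 1/sigma^2.
sigma = 16, so sigma^2 = 256.
I(mu) = 1/256 = 0.0039

0.0039


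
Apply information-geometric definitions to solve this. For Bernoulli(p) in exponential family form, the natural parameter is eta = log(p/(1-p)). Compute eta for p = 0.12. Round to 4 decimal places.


Natural parameter for Bernoulli: eta = log(p/(1-p)).
p = 0.12, 1-p = 0.88.
p/(1-p) = 0.136364.
eta = log(0.136364) = -1.9924

-1.9924


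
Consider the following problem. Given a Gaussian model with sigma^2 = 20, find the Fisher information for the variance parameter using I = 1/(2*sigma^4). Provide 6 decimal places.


Fisher information for variance: I(sigma^2) = 1/(2*sigma^4).
sigma^2 = 20, so sigma^4 = 400.
I = 1/(2*400) = 1/800 = 0.001250

0.001250


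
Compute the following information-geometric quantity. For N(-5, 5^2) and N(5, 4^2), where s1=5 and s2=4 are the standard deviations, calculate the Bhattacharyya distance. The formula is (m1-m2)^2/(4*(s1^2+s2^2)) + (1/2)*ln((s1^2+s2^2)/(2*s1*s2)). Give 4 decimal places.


Bhattacharyya distance between two Gaussians:
DB = (m1-m2)^2/(4*(s1^2+s2^2)) + (1/2)*ln((s1^2+s2^2)/(2*s1*s2)).
(m1-m2)^2 = (-10)^2 = 100.
s1^2+s2^2 = 25 + 16 = 41.
term1 = 100/164 = 0.609756.
term2 = 0.5*ln(41/40.0) = 0.012346.
DB = 0.609756 + 0.012346 = 0.6221

0.6221


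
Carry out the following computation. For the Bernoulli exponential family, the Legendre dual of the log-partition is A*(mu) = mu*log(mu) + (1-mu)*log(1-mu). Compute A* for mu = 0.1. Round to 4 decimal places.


Legendre transform for Bernoulli:
A*(mu) = mu*log(mu) + (1-mu)*log(1-mu).
mu = 0.1, 1-mu = 0.9.
mu*log(mu) = 0.1*log(0.1) = -0.230259.
(1-mu)*log(1-mu) = 0.9*log(0.9) = -0.094824.
A* = -0.230259 + -0.094824 = -0.3251

-0.3251


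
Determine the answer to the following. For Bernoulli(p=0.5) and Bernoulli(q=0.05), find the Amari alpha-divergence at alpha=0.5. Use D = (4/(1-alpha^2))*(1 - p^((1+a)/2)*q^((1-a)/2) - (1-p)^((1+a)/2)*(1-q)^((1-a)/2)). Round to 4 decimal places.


Amari alpha-divergence:
D = (4/(1-alpha^2))*(1 - p^((1+a)/2)*q^((1-a)/2) - (1-p)^((1+a)/2)*(1-q)^((1-a)/2)).
alpha = 0.5, p = 0.5, q = 0.05.
e1 = (1+alpha)/2 = 0.75, e2 = (1-alpha)/2 = 0.25.
t1 = p^e1 * q^e2 = 0.5^0.75 * 0.05^0.25 = 0.281171.
t2 = (1-p)^e1 * (1-q)^e2 = 0.5^0.75 * 0.95^0.25 = 0.587027.
4/(1-alpha^2) = 5.333333.
D = 5.333333*(1 - 0.281171 - 0.587027) = 0.7029

0.7029


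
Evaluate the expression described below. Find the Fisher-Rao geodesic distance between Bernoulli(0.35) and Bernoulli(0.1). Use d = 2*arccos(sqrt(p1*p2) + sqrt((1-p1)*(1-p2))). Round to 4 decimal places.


Geodesic distance on Bernoulli manifold:
d(p1,p2) = 2*arccos(sqrt(p1*p2) + sqrt((1-p1)*(1-p2))).
sqrt(p1*p2) = sqrt(0.35*0.1) = 0.187083.
sqrt((1-p1)*(1-p2)) = sqrt(0.65*0.9) = 0.764853.
arg = 0.187083 + 0.764853 = 0.951936.
d = 2*arccos(0.951936) = 0.6226

0.6226


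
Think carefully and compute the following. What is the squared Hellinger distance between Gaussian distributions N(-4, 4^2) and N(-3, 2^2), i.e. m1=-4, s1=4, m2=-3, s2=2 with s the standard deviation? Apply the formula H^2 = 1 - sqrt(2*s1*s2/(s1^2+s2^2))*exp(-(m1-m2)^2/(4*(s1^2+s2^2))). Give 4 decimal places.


Squared Hellinger distance for Gaussians:
H^2 = 1 - sqrt(2*s1*s2/(s1^2+s2^2)) * exp(-(m1-m2)^2/(4*(s1^2+s2^2))).
s1^2 = 16, s2^2 = 4, s1^2+s2^2 = 20.
sqrt(2*4*2/(20)) = 0.894427.
(m1-m2)^2 = (-1)^2 = 1.
exp(-1/(4*20)) = exp(-0.0125) = 0.987578.
H^2 = 1 - 0.894427*0.987578 = 0.1167

0.1167


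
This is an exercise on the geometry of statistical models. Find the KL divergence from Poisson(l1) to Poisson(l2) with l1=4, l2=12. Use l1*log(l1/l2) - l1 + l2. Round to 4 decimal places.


KL divergence for Poisson:
KL = l1*log(l1/l2) - l1 + l2.
l1 = 4, l2 = 12.
log(4/12) = -1.098612.
l1*log(l1/l2) = 4 * -1.098612 = -4.394449.
KL = -4.394449 - 4 + 12 = 3.6056

3.6056


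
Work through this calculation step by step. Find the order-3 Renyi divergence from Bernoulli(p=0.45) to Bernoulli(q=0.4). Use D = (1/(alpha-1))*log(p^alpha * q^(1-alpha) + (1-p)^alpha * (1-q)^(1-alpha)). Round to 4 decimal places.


Renyi divergence of order alpha between Bernoulli distributions:
D = (1/(alpha-1))*log(p^alpha * q^(1-alpha) + (1-p)^alpha * (1-q)^(1-alpha)).
alpha = 3, p = 0.45, q = 0.4.
p^alpha * q^(1-alpha) = 0.45^3 * 0.4^-2 = 0.569531.
(1-p)^alpha * (1-q)^(1-alpha) = 0.55^3 * 0.6^-2 = 0.462153.
sum = 0.569531 + 0.462153 = 1.031684.
D = (1/2)*log(1.031684) = 0.0156

0.0156


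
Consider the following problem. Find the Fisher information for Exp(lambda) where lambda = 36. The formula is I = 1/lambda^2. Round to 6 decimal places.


Fisher information for exponential: I(lambda) = 1/lambda^2.
lambda = 36, lambda^2 = 1296.
I = 1/1296 = 0.000772

0.000772


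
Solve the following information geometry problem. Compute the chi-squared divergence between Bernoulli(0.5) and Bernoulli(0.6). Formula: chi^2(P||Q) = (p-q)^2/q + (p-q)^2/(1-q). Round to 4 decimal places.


Chi-squared divergence between Bernoulli distributions:
chi^2 = (p-q)^2/q + (p-q)^2/(1-q).
p = 0.5, q = 0.6, p-q = -0.1.
(p-q)^2 = 0.01.
term1 = 0.01/0.6 = 0.016667.
term2 = 0.01/0.4 = 0.025.
chi^2 = 0.016667 + 0.025 = 0.0417

0.0417


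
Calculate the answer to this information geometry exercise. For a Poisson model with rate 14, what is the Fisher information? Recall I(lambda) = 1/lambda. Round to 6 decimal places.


Fisher information for Poisson: I(lambda) = 1/lambda.
lambda = 14.
I(lambda) = 1/14 = 0.071429

0.071429


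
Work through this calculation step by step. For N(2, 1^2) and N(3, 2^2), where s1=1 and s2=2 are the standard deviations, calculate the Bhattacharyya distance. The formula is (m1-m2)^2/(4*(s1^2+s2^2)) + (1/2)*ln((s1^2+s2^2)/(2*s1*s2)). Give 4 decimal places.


Bhattacharyya distance between two Gaussians:
DB = (m1-m2)^2/(4*(s1^2+s2^2)) + (1/2)*ln((s1^2+s2^2)/(2*s1*s2)).
(m1-m2)^2 = (-1)^2 = 1.
s1^2+s2^2 = 1 + 4 = 5.
term1 = 1/20 = 0.05.
term2 = 0.5*ln(5/4.0) = 0.111572.
DB = 0.05 + 0.111572 = 0.1616

0.1616


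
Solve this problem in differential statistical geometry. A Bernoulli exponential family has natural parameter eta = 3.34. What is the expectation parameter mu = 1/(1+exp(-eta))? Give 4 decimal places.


Dual coordinate (expectation parameter) for Bernoulli:
mu = 1/(1+exp(-eta)).
eta = 3.34.
exp(-eta) = exp(-3.34) = 0.035437.
mu = 1/(1+0.035437) = 0.9658

0.9658


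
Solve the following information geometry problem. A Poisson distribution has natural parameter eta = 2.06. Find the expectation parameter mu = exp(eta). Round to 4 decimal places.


Expectation parameter for Poisson exponential family:
mu = exp(eta).
eta = 2.06.
mu = exp(2.06) = 7.8460

7.8460


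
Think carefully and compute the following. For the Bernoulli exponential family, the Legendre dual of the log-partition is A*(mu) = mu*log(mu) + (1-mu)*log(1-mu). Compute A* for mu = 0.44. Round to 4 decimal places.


Legendre transform for Bernoulli:
A*(mu) = mu*log(mu) + (1-mu)*log(1-mu).
mu = 0.44, 1-mu = 0.56.
mu*log(mu) = 0.44*log(0.44) = -0.361231.
(1-mu)*log(1-mu) = 0.56*log(0.56) = -0.324698.
A* = -0.361231 + -0.324698 = -0.6859

-0.6859


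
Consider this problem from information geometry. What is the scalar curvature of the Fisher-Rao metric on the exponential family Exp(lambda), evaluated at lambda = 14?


This family has a single free parameter, so its statistical manifold
is 1-dimensional. The Riemann curvature tensor of any 1-dimensional
Riemannian manifold vanishes identically, so R = 0.

0


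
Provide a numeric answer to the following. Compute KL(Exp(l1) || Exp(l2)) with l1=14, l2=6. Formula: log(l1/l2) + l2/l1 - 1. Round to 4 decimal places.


KL divergence for exponential family:
KL = log(l1/l2) + l2/l1 - 1.
log(14/6) = 0.847298.
6/14 = 0.428571.
KL = 0.847298 + 0.428571 - 1 = 0.2759

0.2759


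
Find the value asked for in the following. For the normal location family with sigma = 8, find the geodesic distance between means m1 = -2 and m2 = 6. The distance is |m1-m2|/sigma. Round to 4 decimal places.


On the fixed-variance normal subfamily, geodesic distance = |m1-m2|/sigma.
|-2 - 6| = 8.
sigma = 8.
d = 8/8 = 1.0000

1.0000


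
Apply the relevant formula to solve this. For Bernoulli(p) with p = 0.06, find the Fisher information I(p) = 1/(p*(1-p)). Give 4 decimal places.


For Bernoulli(p), Fisher information is I(p) = 1/(p*(1-p)).
p = 0.06, 1-p = 0.94.
p*(1-p) = 0.0564.
I(p) = 1/0.0564 = 17.7305

17.7305


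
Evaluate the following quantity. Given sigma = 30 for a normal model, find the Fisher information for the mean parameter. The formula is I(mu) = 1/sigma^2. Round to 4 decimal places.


The Fisher information for the mean of a normal distribution is I(mu) = 1/sigma^2.
sigma = 30, so sigma^2 = 900.
I(mu) = 1/900 = 0.0011

0.0011


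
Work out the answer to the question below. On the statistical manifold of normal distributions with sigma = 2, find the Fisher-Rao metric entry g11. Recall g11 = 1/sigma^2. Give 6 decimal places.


For the 2-parameter normal family, the Fisher metric has:
  g11 = 1/sigma^2, g22 = 2/sigma^2.
sigma = 2, sigma^2 = 4.
g11 = 0.250000

0.250000


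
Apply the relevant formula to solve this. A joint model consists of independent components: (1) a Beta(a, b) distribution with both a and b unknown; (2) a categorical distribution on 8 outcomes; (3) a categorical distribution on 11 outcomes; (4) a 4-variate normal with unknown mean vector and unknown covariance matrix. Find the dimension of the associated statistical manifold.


The dimension of a statistical manifold equals the number of free
(independent) real parameters of the model. For a product of independent
blocks the parameter counts add.
- Beta (a, b): 2.
- categorical on 8 outcomes (probabilities sum to 1): 8-1 = 7.
- categorical on 11 outcomes (probabilities sum to 1): 11-1 = 10.
- 4-variate normal: 4 (mean) + 4*5/2 = 10 (symmetric covariance) = 14.
Total = 2 + 7 + 10 + 14 = 33.
Dimension = 33

33


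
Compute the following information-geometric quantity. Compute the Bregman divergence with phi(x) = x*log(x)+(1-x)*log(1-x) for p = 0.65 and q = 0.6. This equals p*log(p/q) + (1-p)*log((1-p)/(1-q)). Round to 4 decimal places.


Bregman divergence with negative entropy generator:
D = p*log(p/q) + (1-p)*log((1-p)/(1-q)).
p = 0.65, q = 0.6.
p*log(p/q) = 0.65*log(0.65/0.6) = 0.052028.
(1-p)*log((1-p)/(1-q)) = 0.35*log(0.35/0.4) = -0.046736.
D = 0.052028 + -0.046736 = 0.0053

0.0053


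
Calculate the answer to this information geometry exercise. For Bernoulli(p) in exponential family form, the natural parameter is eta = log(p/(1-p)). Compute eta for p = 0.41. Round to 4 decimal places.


Natural parameter for Bernoulli: eta = log(p/(1-p)).
p = 0.41, 1-p = 0.59.
p/(1-p) = 0.694915.
eta = log(0.694915) = -0.3640

-0.3640


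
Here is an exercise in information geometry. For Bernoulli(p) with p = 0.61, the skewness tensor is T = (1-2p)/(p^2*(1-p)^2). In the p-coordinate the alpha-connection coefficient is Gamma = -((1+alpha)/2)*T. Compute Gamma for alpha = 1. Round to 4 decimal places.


Skewness (Amari-Chentsov) tensor: T = (1-2p)/(p^2*(1-p)^2).
p = 0.61, 1-2p = -0.22, p^2 = 0.3721, (1-p)^2 = 0.1521.
T = -0.22/(0.3721 * 0.1521) = -3.887172.
In the p-coordinate, Gamma^(alpha) = Gamma^(0) - (alpha/2)*T with Gamma^(0) = (1/2)*g'(p) = -T/2,
so Gamma^(alpha) = -((1+alpha)/2)*T.
alpha = 1, -(1+alpha)/2 = -1.0.
Gamma = -1.0 * -3.887172 = 3.8872

3.8872


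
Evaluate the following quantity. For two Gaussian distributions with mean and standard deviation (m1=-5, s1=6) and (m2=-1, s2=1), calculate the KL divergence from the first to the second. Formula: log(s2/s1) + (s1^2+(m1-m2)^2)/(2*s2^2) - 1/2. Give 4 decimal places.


KL divergence between normal distributions:
KL = log(s2/s1) + (s1^2 + (m1-m2)^2)/(2*s2^2) - 1/2.
log(1/6) = -1.791759.
(6^2 + (-5--1)^2)/(2*1^2) = (36 + 16)/2 = 26.0.
KL = -1.791759 + 26.0 - 0.5 = 23.7082

23.7082


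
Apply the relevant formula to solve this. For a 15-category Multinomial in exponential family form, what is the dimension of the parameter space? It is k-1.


Exponential family dimension calculation:
For Multinomial with k=15 categories, dim = k-1 = 14.

14


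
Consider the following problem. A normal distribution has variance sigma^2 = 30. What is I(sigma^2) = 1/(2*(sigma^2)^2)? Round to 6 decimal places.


Fisher information for variance: I(sigma^2) = 1/(2*sigma^4).
sigma^2 = 30, so sigma^4 = 900.
I = 1/(2*900) = 1/1800 = 0.000556

0.000556


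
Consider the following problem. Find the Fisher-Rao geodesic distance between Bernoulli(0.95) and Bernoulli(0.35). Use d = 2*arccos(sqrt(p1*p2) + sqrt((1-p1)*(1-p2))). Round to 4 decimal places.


Geodesic distance on Bernoulli manifold:
d(p1,p2) = 2*arccos(sqrt(p1*p2) + sqrt((1-p1)*(1-p2))).
sqrt(p1*p2) = sqrt(0.95*0.35) = 0.576628.
sqrt((1-p1)*(1-p2)) = sqrt(0.05*0.65) = 0.180278.
arg = 0.576628 + 0.180278 = 0.756906.
d = 2*arccos(0.756906) = 1.4245

1.4245


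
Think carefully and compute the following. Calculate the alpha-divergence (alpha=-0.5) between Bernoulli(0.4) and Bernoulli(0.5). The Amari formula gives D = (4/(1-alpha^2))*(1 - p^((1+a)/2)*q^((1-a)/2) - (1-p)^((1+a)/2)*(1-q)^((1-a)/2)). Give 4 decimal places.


Amari alpha-divergence:
D = (4/(1-alpha^2))*(1 - p^((1+a)/2)*q^((1-a)/2) - (1-p)^((1+a)/2)*(1-q)^((1-a)/2)).
alpha = -0.5, p = 0.4, q = 0.5.
e1 = (1+alpha)/2 = 0.25, e2 = (1-alpha)/2 = 0.75.
t1 = p^e1 * q^e2 = 0.4^0.25 * 0.5^0.75 = 0.472871.
t2 = (1-p)^e1 * (1-q)^e2 = 0.6^0.25 * 0.5^0.75 = 0.523318.
4/(1-alpha^2) = 5.333333.
D = 5.333333*(1 - 0.472871 - 0.523318) = 0.0203

0.0203


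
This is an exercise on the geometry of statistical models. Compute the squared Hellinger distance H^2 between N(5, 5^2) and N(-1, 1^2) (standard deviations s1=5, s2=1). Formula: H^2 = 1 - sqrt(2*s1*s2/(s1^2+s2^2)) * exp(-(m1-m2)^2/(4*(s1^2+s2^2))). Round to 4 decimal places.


Squared Hellinger distance for Gaussians:
H^2 = 1 - sqrt(2*s1*s2/(s1^2+s2^2)) * exp(-(m1-m2)^2/(4*(s1^2+s2^2))).
s1^2 = 25, s2^2 = 1, s1^2+s2^2 = 26.
sqrt(2*5*1/(26)) = 0.620174.
(m1-m2)^2 = (6)^2 = 36.
exp(-36/(4*26)) = exp(-0.346154) = 0.707404.
H^2 = 1 - 0.620174*0.707404 = 0.5613

0.5613


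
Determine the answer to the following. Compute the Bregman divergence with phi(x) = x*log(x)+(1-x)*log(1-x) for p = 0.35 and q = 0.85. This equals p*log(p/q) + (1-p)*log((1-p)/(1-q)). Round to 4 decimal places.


Bregman divergence with negative entropy generator:
D = p*log(p/q) + (1-p)*log((1-p)/(1-q)).
p = 0.35, q = 0.85.
p*log(p/q) = 0.35*log(0.35/0.85) = -0.310556.
(1-p)*log((1-p)/(1-q)) = 0.65*log(0.65/0.15) = 0.953119.
D = -0.310556 + 0.953119 = 0.6426

0.6426


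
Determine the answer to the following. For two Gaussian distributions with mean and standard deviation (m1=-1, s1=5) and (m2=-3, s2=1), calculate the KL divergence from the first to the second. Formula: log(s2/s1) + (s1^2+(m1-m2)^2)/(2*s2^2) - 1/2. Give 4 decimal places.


KL divergence between normal distributions:
KL = log(s2/s1) + (s1^2 + (m1-m2)^2)/(2*s2^2) - 1/2.
log(1/5) = -1.609438.
(5^2 + (-1--3)^2)/(2*1^2) = (25 + 4)/2 = 14.5.
KL = -1.609438 + 14.5 - 0.5 = 12.3906

12.3906


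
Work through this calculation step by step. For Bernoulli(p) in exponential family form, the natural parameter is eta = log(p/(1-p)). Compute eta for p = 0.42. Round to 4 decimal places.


Natural parameter for Bernoulli: eta = log(p/(1-p)).
p = 0.42, 1-p = 0.58.
p/(1-p) = 0.724138.
eta = log(0.724138) = -0.3228

-0.3228


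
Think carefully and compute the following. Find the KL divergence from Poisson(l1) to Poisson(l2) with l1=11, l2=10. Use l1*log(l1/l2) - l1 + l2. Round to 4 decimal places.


KL divergence for Poisson:
KL = l1*log(l1/l2) - l1 + l2.
l1 = 11, l2 = 10.
log(11/10) = 0.09531.
l1*log(l1/l2) = 11 * 0.09531 = 1.048412.
KL = 1.048412 - 11 + 10 = 0.0484

0.0484


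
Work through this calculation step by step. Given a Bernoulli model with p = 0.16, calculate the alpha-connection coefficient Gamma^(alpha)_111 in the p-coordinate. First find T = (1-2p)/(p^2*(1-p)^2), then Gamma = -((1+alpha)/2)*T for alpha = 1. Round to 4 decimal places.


Skewness (Amari-Chentsov) tensor: T = (1-2p)/(p^2*(1-p)^2).
p = 0.16, 1-2p = 0.68, p^2 = 0.0256, (1-p)^2 = 0.7056.
T = 0.68/(0.0256 * 0.7056) = 37.645266.
In the p-coordinate, Gamma^(alpha) = Gamma^(0) - (alpha/2)*T with Gamma^(0) = (1/2)*g'(p) = -T/2,
so Gamma^(alpha) = -((1+alpha)/2)*T.
alpha = 1, -(1+alpha)/2 = -1.0.
Gamma = -1.0 * 37.645266 = -37.6453

-37.6453


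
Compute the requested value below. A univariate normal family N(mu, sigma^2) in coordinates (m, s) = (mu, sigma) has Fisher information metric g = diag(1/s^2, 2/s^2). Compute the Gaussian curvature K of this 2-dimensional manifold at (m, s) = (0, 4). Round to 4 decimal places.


The metric has the form g = (A dm^2 + B ds^2)/s^2 with A = 1, B = 2.
Substitute u = sqrt(A/B)*m: g = B*(du^2 + ds^2)/s^2, i.e. B times the
Poincare upper half-plane metric, which has constant Gaussian curvature -1.
Scaling a 2D metric by a constant c divides the Gaussian curvature by c,
so K = -1/B = -1/(2) = -0.5000 everywhere (the point (m, s) = (0, 4) is irrelevant:
the curvature is constant).
The requested Gaussian curvature is K = -0.5000.

-0.5000


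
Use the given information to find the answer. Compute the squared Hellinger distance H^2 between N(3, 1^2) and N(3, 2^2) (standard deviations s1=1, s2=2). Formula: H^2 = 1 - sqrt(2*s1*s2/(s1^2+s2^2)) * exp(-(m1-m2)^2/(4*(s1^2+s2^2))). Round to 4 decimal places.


Squared Hellinger distance for Gaussians:
H^2 = 1 - sqrt(2*s1*s2/(s1^2+s2^2)) * exp(-(m1-m2)^2/(4*(s1^2+s2^2))).
s1^2 = 1, s2^2 = 4, s1^2+s2^2 = 5.
sqrt(2*1*2/(5)) = 0.894427.
(m1-m2)^2 = (0)^2 = 0.
exp(-0/(4*5)) = exp(0.0) = 1.0.
H^2 = 1 - 0.894427*1.0 = 0.1056

0.1056


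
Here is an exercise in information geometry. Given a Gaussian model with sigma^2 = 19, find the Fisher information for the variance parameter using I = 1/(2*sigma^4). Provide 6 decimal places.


Fisher information for variance: I(sigma^2) = 1/(2*sigma^4).
sigma^2 = 19, so sigma^4 = 361.
I = 1/(2*361) = 1/722 = 0.001385

0.001385


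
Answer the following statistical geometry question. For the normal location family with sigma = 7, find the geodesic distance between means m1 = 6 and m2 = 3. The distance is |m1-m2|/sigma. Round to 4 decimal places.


On the fixed-variance normal subfamily, geodesic distance = |m1-m2|/sigma.
|6 - 3| = 3.
sigma = 7.
d = 3/7 = 0.4286

0.4286


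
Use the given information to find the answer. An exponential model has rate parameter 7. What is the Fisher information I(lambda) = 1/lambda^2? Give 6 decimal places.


Fisher information for exponential: I(lambda) = 1/lambda^2.
lambda = 7, lambda^2 = 49.
I = 1/49 = 0.020408

0.020408


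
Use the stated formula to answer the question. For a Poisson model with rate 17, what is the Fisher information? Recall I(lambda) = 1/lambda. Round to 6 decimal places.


Fisher information for Poisson: I(lambda) = 1/lambda.
lambda = 17.
I(lambda) = 1/17 = 0.058824

0.058824


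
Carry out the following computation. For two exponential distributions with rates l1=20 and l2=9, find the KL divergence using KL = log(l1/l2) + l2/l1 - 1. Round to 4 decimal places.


KL divergence for exponential family:
KL = log(l1/l2) + l2/l1 - 1.
log(20/9) = 0.798508.
9/20 = 0.45.
KL = 0.798508 + 0.45 - 1 = 0.2485

0.2485


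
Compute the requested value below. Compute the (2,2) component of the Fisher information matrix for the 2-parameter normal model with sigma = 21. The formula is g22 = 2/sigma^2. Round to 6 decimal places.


For the 2-parameter normal family, the Fisher metric has:
  g11 = 1/sigma^2, g22 = 2/sigma^2.
sigma = 21, sigma^2 = 441.
g22 = 0.004535

0.004535


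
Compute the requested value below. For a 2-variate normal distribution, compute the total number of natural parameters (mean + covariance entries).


Exponential family dimension calculation:
For 2-dim MVN: mean has 2 params, covariance has 2*3/2 = 3 unique entries.
Total dim = 2 + 3 = 5.

5


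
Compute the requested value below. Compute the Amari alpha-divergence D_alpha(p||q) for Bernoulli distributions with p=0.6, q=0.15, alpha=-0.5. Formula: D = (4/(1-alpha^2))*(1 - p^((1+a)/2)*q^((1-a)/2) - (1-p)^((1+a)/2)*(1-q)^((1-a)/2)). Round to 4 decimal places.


Amari alpha-divergence:
D = (4/(1-alpha^2))*(1 - p^((1+a)/2)*q^((1-a)/2) - (1-p)^((1+a)/2)*(1-q)^((1-a)/2)).
alpha = -0.5, p = 0.6, q = 0.15.
e1 = (1+alpha)/2 = 0.25, e2 = (1-alpha)/2 = 0.75.
t1 = p^e1 * q^e2 = 0.6^0.25 * 0.15^0.75 = 0.212132.
t2 = (1-p)^e1 * (1-q)^e2 = 0.4^0.25 * 0.85^0.75 = 0.704011.
4/(1-alpha^2) = 5.333333.
D = 5.333333*(1 - 0.212132 - 0.704011) = 0.4472

0.4472


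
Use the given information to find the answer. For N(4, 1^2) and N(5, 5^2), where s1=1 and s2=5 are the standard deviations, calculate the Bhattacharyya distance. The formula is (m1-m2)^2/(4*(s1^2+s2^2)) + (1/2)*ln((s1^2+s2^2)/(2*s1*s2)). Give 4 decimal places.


Bhattacharyya distance between two Gaussians:
DB = (m1-m2)^2/(4*(s1^2+s2^2)) + (1/2)*ln((s1^2+s2^2)/(2*s1*s2)).
(m1-m2)^2 = (-1)^2 = 1.
s1^2+s2^2 = 1 + 25 = 26.
term1 = 1/104 = 0.009615.
term2 = 0.5*ln(26/10.0) = 0.477756.
DB = 0.009615 + 0.477756 = 0.4874

0.4874


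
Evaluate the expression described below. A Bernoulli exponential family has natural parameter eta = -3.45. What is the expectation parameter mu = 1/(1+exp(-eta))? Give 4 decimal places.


Dual coordinate (expectation parameter) for Bernoulli:
mu = 1/(1+exp(-eta)).
eta = -3.45.
exp(-eta) = exp(3.45) = 31.500392.
mu = 1/(1+31.500392) = 0.0308

0.0308


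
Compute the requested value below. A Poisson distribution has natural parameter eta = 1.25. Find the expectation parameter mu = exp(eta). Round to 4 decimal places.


Expectation parameter for Poisson exponential family:
mu = exp(eta).
eta = 1.25.
mu = exp(1.25) = 3.4903

3.4903


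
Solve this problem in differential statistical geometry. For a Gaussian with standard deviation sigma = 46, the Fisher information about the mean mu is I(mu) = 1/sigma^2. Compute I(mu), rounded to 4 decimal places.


The Fisher information for the mean of a normal distribution is I(mu) = 1/sigma^2.
sigma = 46, so sigma^2 = 2116.
I(mu) = 1/2116 = 0.0005

0.0005


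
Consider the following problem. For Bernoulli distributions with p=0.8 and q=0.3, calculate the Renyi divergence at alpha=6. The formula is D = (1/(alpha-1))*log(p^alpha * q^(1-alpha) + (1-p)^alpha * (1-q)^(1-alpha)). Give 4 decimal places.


Renyi divergence of order alpha between Bernoulli distributions:
D = (1/(alpha-1))*log(p^alpha * q^(1-alpha) + (1-p)^alpha * (1-q)^(1-alpha)).
alpha = 6, p = 0.8, q = 0.3.
p^alpha * q^(1-alpha) = 0.8^6 * 0.3^-5 = 107.878189.
(1-p)^alpha * (1-q)^(1-alpha) = 0.2^6 * 0.7^-5 = 0.000381.
sum = 107.878189 + 0.000381 = 107.87857.
D = (1/5)*log(107.87857) = 0.9362

0.9362


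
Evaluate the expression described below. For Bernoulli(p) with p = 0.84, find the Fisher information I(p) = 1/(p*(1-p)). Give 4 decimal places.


For Bernoulli(p), Fisher information is I(p) = 1/(p*(1-p)).
p = 0.84, 1-p = 0.16.
p*(1-p) = 0.1344.
I(p) = 1/0.1344 = 7.4405

7.4405


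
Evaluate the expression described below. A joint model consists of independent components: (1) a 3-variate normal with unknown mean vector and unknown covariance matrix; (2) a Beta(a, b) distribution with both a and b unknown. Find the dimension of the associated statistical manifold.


The dimension of a statistical manifold equals the number of free
(independent) real parameters of the model. For a product of independent
blocks the parameter counts add.
- 3-variate normal: 3 (mean) + 3*4/2 = 6 (symmetric covariance) = 9.
- Beta (a, b): 2.
Total = 9 + 2 = 11.
Dimension = 11

11


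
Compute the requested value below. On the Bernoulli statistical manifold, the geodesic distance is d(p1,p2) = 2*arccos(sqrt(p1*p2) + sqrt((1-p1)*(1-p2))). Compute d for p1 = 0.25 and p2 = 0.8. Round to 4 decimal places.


Geodesic distance on Bernoulli manifold:
d(p1,p2) = 2*arccos(sqrt(p1*p2) + sqrt((1-p1)*(1-p2))).
sqrt(p1*p2) = sqrt(0.25*0.8) = 0.447214.
sqrt((1-p1)*(1-p2)) = sqrt(0.75*0.2) = 0.387298.
arg = 0.447214 + 0.387298 = 0.834512.
d = 2*arccos(0.834512) = 1.1671

1.1671


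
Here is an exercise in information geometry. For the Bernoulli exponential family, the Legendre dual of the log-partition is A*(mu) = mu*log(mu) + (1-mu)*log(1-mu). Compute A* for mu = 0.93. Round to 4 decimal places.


Legendre transform for Bernoulli:
A*(mu) = mu*log(mu) + (1-mu)*log(1-mu).
mu = 0.93, 1-mu = 0.07.
mu*log(mu) = 0.93*log(0.93) = -0.067491.
(1-mu)*log(1-mu) = 0.07*log(0.07) = -0.186148.
A* = -0.067491 + -0.186148 = -0.2536

-0.2536


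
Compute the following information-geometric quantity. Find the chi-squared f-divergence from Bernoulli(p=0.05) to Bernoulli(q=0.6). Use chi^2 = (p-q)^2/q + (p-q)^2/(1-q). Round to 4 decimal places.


Chi-squared divergence between Bernoulli distributions:
chi^2 = (p-q)^2/q + (p-q)^2/(1-q).
p = 0.05, q = 0.6, p-q = -0.55.
(p-q)^2 = 0.3025.
term1 = 0.3025/0.6 = 0.504167.
term2 = 0.3025/0.4 = 0.75625.
chi^2 = 0.504167 + 0.75625 = 1.2604

1.2604


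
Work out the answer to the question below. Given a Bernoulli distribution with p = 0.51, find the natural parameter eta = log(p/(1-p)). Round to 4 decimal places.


Natural parameter for Bernoulli: eta = log(p/(1-p)).
p = 0.51, 1-p = 0.49.
p/(1-p) = 1.040816.
eta = log(1.040816) = 0.0400

0.0400


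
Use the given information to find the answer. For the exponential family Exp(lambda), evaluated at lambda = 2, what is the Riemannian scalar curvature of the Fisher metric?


This family has a single free parameter, so its statistical manifold
is 1-dimensional. The Riemann curvature tensor of any 1-dimensional
Riemannian manifold vanishes identically, so R = 0.

0


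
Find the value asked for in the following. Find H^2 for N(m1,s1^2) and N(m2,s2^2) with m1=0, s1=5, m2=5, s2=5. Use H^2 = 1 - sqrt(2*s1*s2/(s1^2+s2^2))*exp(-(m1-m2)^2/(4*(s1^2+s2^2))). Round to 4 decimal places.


Squared Hellinger distance for Gaussians:
H^2 = 1 - sqrt(2*s1*s2/(s1^2+s2^2)) * exp(-(m1-m2)^2/(4*(s1^2+s2^2))).
s1^2 = 25, s2^2 = 25, s1^2+s2^2 = 50.
sqrt(2*5*5/(50)) = 1.0.
(m1-m2)^2 = (-5)^2 = 25.
exp(-25/(4*50)) = exp(-0.125) = 0.882497.
H^2 = 1 - 1.0*0.882497 = 0.1175

0.1175


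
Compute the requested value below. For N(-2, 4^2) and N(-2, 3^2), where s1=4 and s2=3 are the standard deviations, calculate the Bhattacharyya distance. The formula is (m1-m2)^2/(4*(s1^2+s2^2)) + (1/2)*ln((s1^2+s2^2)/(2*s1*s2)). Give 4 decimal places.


Bhattacharyya distance between two Gaussians:
DB = (m1-m2)^2/(4*(s1^2+s2^2)) + (1/2)*ln((s1^2+s2^2)/(2*s1*s2)).
(m1-m2)^2 = (0)^2 = 0.
s1^2+s2^2 = 16 + 9 = 25.
term1 = 0/100 = 0.0.
term2 = 0.5*ln(25/24.0) = 0.020411.
DB = 0.0 + 0.020411 = 0.0204

0.0204


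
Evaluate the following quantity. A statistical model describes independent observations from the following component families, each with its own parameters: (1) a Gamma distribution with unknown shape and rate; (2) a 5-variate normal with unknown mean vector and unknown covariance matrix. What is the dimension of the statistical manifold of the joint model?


The dimension of a statistical manifold equals the number of free
(independent) real parameters of the model. For a product of independent
blocks the parameter counts add.
- Gamma (shape, rate): 2.
- 5-variate normal: 5 (mean) + 5*6/2 = 15 (symmetric covariance) = 20.
Total = 2 + 20 = 22.
Dimension = 22

22


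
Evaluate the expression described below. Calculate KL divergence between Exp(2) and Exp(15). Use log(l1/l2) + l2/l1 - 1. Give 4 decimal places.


KL divergence for exponential family:
KL = log(l1/l2) + l2/l1 - 1.
log(2/15) = -2.014903.
15/2 = 7.5.
KL = -2.014903 + 7.5 - 1 = 4.4851

4.4851


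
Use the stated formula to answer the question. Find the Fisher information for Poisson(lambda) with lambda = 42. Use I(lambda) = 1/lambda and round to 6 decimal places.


Fisher information for Poisson: I(lambda) = 1/lambda.
lambda = 42.
I(lambda) = 1/42 = 0.023810

0.023810


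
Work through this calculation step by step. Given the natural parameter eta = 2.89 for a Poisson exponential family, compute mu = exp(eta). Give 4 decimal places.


Expectation parameter for Poisson exponential family:
mu = exp(eta).
eta = 2.89.
mu = exp(2.89) = 17.9933

17.9933


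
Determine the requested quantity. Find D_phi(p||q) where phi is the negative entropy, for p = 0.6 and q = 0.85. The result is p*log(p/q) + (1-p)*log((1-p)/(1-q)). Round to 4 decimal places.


Bregman divergence with negative entropy generator:
D = p*log(p/q) + (1-p)*log((1-p)/(1-q)).
p = 0.6, q = 0.85.
p*log(p/q) = 0.6*log(0.6/0.85) = -0.208984.
(1-p)*log((1-p)/(1-q)) = 0.4*log(0.4/0.15) = 0.392332.
D = -0.208984 + 0.392332 = 0.1833

0.1833


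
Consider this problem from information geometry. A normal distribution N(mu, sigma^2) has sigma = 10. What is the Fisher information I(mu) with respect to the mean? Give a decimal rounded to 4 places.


The Fisher information for the mean of a normal distribution is I(mu) = 1/sigma^2.
sigma = 10, so sigma^2 = 100.
I(mu) = 1/100 = 0.0100

0.0100


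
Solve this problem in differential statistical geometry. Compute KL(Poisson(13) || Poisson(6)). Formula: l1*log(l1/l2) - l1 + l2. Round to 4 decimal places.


KL divergence for Poisson:
KL = l1*log(l1/l2) - l1 + l2.
l1 = 13, l2 = 6.
log(13/6) = 0.77319.
l1*log(l1/l2) = 13 * 0.77319 = 10.051469.
KL = 10.051469 - 13 + 6 = 3.0515

3.0515


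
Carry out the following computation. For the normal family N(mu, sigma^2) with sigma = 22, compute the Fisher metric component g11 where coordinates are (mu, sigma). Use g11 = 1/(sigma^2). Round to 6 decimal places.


For the 2-parameter normal family, the Fisher metric has:
  g11 = 1/sigma^2, g22 = 2/sigma^2.
sigma = 22, sigma^2 = 484.
g11 = 0.002066

0.002066


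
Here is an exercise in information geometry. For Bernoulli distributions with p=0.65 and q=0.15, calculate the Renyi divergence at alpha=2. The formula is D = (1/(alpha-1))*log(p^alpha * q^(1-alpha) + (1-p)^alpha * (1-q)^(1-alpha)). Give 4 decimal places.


Renyi divergence of order alpha between Bernoulli distributions:
D = (1/(alpha-1))*log(p^alpha * q^(1-alpha) + (1-p)^alpha * (1-q)^(1-alpha)).
alpha = 2, p = 0.65, q = 0.15.
p^alpha * q^(1-alpha) = 0.65^2 * 0.15^-1 = 2.816667.
(1-p)^alpha * (1-q)^(1-alpha) = 0.35^2 * 0.85^-1 = 0.144118.
sum = 2.816667 + 0.144118 = 2.960784.
D = (1/1)*log(2.960784) = 1.0855

1.0855


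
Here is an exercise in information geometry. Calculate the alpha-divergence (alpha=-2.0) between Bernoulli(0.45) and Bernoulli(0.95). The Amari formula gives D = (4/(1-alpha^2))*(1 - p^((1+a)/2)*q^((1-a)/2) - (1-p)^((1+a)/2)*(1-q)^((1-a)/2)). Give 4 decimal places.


Amari alpha-divergence:
D = (4/(1-alpha^2))*(1 - p^((1+a)/2)*q^((1-a)/2) - (1-p)^((1+a)/2)*(1-q)^((1-a)/2)).
alpha = -2.0, p = 0.45, q = 0.95.
e1 = (1+alpha)/2 = -0.5, e2 = (1-alpha)/2 = 1.5.
t1 = p^e1 * q^e2 = 0.45^-0.5 * 0.95^1.5 = 1.380318.
t2 = (1-p)^e1 * (1-q)^e2 = 0.55^-0.5 * 0.05^1.5 = 0.015076.
4/(1-alpha^2) = -1.333333.
D = -1.333333*(1 - 1.380318 - 0.015076) = 0.5272

0.5272


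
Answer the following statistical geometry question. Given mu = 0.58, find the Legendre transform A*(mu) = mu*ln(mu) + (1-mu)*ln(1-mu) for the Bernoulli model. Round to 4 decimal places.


Legendre transform for Bernoulli:
A*(mu) = mu*log(mu) + (1-mu)*log(1-mu).
mu = 0.58, 1-mu = 0.42.
mu*log(mu) = 0.58*log(0.58) = -0.315942.
(1-mu)*log(1-mu) = 0.42*log(0.42) = -0.36435.
A* = -0.315942 + -0.36435 = -0.6803

-0.6803


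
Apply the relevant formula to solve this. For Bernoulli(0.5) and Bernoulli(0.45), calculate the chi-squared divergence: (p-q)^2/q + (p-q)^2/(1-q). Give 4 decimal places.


Chi-squared divergence between Bernoulli distributions:
chi^2 = (p-q)^2/q + (p-q)^2/(1-q).
p = 0.5, q = 0.45, p-q = 0.05.
(p-q)^2 = 0.0025.
term1 = 0.0025/0.45 = 0.005556.
term2 = 0.0025/0.55 = 0.004545.
chi^2 = 0.005556 + 0.004545 = 0.0101

0.0101


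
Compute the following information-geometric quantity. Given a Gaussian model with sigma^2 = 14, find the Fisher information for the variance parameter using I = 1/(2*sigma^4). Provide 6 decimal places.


Fisher information for variance: I(sigma^2) = 1/(2*sigma^4).
sigma^2 = 14, so sigma^4 = 196.
I = 1/(2*196) = 1/392 = 0.002551

0.002551


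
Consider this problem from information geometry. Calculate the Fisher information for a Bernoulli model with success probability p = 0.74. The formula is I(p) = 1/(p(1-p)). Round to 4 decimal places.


For Bernoulli(p), Fisher information is I(p) = 1/(p*(1-p)).
p = 0.74, 1-p = 0.26.
p*(1-p) = 0.1924.
I(p) = 1/0.1924 = 5.1975

5.1975


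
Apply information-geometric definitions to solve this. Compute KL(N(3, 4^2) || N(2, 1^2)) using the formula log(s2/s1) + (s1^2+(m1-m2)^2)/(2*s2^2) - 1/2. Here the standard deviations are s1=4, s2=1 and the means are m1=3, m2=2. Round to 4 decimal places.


KL divergence between normal distributions:
KL = log(s2/s1) + (s1^2 + (m1-m2)^2)/(2*s2^2) - 1/2.
log(1/4) = -1.386294.
(4^2 + (3-2)^2)/(2*1^2) = (16 + 1)/2 = 8.5.
KL = -1.386294 + 8.5 - 0.5 = 6.6137

6.6137


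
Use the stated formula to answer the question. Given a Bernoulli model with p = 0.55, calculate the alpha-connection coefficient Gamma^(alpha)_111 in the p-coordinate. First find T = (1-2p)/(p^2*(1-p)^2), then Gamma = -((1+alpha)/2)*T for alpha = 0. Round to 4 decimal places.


Skewness (Amari-Chentsov) tensor: T = (1-2p)/(p^2*(1-p)^2).
p = 0.55, 1-2p = -0.1, p^2 = 0.3025, (1-p)^2 = 0.2025.
T = -0.1/(0.3025 * 0.2025) = -1.632486.
In the p-coordinate, Gamma^(alpha) = Gamma^(0) - (alpha/2)*T with Gamma^(0) = (1/2)*g'(p) = -T/2,
so Gamma^(alpha) = -((1+alpha)/2)*T.
alpha = 0, -(1+alpha)/2 = -0.5.
Gamma = -0.5 * -1.632486 = 0.8162

0.8162


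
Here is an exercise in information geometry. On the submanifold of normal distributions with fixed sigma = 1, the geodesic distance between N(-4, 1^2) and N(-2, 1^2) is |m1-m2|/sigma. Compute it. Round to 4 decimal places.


On the fixed-variance normal subfamily, geodesic distance = |m1-m2|/sigma.
|-4 - -2| = 2.
sigma = 1.
d = 2/1 = 2.0000

2.0000


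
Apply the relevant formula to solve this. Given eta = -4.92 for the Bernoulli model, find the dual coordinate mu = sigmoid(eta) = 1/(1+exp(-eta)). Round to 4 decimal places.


Dual coordinate (expectation parameter) for Bernoulli:
mu = 1/(1+exp(-eta)).
eta = -4.92.
exp(-eta) = exp(4.92) = 137.002613.
mu = 1/(1+137.002613) = 0.0072

0.0072


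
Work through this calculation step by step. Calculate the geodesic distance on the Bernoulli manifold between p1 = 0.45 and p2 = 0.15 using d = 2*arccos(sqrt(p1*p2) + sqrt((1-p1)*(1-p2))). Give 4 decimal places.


Geodesic distance on Bernoulli manifold:
d(p1,p2) = 2*arccos(sqrt(p1*p2) + sqrt((1-p1)*(1-p2))).
sqrt(p1*p2) = sqrt(0.45*0.15) = 0.259808.
sqrt((1-p1)*(1-p2)) = sqrt(0.55*0.85) = 0.68374.
arg = 0.259808 + 0.68374 = 0.943547.
d = 2*arccos(0.943547) = 0.6752

0.6752


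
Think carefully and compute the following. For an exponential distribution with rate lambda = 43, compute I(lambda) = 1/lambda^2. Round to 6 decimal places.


Fisher information for exponential: I(lambda) = 1/lambda^2.
lambda = 43, lambda^2 = 1849.
I = 1/1849 = 0.000541

0.000541


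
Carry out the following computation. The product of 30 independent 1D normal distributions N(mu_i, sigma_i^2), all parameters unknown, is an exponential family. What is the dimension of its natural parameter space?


Exponential family dimension calculation:
Each univariate normal has two natural parameters (mu/sigma^2 and -1/(2 sigma^2)).
With 30 independent components, dim = 2 * 30 = 60.

60


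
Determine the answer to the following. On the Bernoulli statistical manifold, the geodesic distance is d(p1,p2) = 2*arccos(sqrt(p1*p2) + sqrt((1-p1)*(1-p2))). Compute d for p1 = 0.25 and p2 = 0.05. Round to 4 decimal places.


Geodesic distance on Bernoulli manifold:
d(p1,p2) = 2*arccos(sqrt(p1*p2) + sqrt((1-p1)*(1-p2))).
sqrt(p1*p2) = sqrt(0.25*0.05) = 0.111803.
sqrt((1-p1)*(1-p2)) = sqrt(0.75*0.95) = 0.844097.
arg = 0.111803 + 0.844097 = 0.955901.
d = 2*arccos(0.955901) = 0.5962

0.5962


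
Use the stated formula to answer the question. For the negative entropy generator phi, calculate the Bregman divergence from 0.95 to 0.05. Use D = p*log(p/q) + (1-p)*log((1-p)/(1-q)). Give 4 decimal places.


Bregman divergence with negative entropy generator:
D = p*log(p/q) + (1-p)*log((1-p)/(1-q)).
p = 0.95, q = 0.05.
p*log(p/q) = 0.95*log(0.95/0.05) = 2.797217.
(1-p)*log((1-p)/(1-q)) = 0.05*log(0.05/0.95) = -0.147222.
D = 2.797217 + -0.147222 = 2.6500

2.6500


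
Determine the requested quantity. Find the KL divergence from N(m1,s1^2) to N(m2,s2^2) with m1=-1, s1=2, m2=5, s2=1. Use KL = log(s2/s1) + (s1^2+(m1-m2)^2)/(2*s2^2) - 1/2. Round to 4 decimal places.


KL divergence between normal distributions:
KL = log(s2/s1) + (s1^2 + (m1-m2)^2)/(2*s2^2) - 1/2.
log(1/2) = -0.693147.
(2^2 + (-1-5)^2)/(2*1^2) = (4 + 36)/2 = 20.0.
KL = -0.693147 + 20.0 - 0.5 = 18.8069

18.8069


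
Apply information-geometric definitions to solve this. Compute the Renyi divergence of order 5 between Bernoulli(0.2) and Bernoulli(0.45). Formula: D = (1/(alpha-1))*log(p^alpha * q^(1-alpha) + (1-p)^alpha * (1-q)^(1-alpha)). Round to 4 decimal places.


Renyi divergence of order alpha between Bernoulli distributions:
D = (1/(alpha-1))*log(p^alpha * q^(1-alpha) + (1-p)^alpha * (1-q)^(1-alpha)).
alpha = 5, p = 0.2, q = 0.45.
p^alpha * q^(1-alpha) = 0.2^5 * 0.45^-4 = 0.007804.
(1-p)^alpha * (1-q)^(1-alpha) = 0.8^5 * 0.55^-4 = 3.580958.
sum = 0.007804 + 3.580958 = 3.588761.
D = (1/4)*log(3.588761) = 0.3195

0.3195


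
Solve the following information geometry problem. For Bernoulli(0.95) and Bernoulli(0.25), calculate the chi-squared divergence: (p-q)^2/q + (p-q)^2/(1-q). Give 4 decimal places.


Chi-squared divergence between Bernoulli distributions:
chi^2 = (p-q)^2/q + (p-q)^2/(1-q).
p = 0.95, q = 0.25, p-q = 0.7.
(p-q)^2 = 0.49.
term1 = 0.49/0.25 = 1.96.
term2 = 0.49/0.75 = 0.653333.
chi^2 = 1.96 + 0.653333 = 2.6133

2.6133


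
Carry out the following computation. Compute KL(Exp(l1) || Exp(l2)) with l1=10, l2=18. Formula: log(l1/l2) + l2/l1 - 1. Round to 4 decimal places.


KL divergence for exponential family:
KL = log(l1/l2) + l2/l1 - 1.
log(10/18) = -0.587787.
18/10 = 1.8.
KL = -0.587787 + 1.8 - 1 = 0.2122

0.2122


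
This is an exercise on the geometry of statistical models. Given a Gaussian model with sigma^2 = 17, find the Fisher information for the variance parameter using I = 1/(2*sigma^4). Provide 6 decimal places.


Fisher information for variance: I(sigma^2) = 1/(2*sigma^4).
sigma^2 = 17, so sigma^4 = 289.
I = 1/(2*289) = 1/578 = 0.001730

0.001730


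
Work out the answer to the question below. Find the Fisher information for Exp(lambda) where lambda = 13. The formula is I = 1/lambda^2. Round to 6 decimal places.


Fisher information for exponential: I(lambda) = 1/lambda^2.
lambda = 13, lambda^2 = 169.
I = 1/169 = 0.005917

0.005917


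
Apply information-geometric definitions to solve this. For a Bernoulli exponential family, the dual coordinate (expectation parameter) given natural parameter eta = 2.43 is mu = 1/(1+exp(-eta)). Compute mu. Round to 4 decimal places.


Dual coordinate (expectation parameter) for Bernoulli:
mu = 1/(1+exp(-eta)).
eta = 2.43.
exp(-eta) = exp(-2.43) = 0.088037.
mu = 1/(1+0.088037) = 0.9191

0.9191
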